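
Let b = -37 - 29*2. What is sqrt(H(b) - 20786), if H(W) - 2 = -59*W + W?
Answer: I*sqrt(15274) ≈ 123.59*I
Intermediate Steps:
b = -95 (b = -37 - 1*58 = -37 - 58 = -95)
H(W) = 2 - 58*W (H(W) = 2 + (-59*W + W) = 2 - 58*W)
sqrt(H(b) - 20786) = sqrt((2 - 58*(-95)) - 20786) = sqrt((2 + 5510) - 20786) = sqrt(5512 - 20786) = sqrt(-15274) = I*sqrt(15274)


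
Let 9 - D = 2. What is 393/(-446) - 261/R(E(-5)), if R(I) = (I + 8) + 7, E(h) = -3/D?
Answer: -71244/3791 ≈ -18.793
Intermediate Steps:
D = 7 (D = 9 - 1*2 = 9 - 2 = 7)
E(h) = -3/7
R(I) = 15 + I (R(I) = (8 + I) + 7 = 15 + I)
393/(-446) - 261/R(E(-5)) = 393/(-446) - 261/(15 - 3/7) = 393*(-1/446) - 261/102/7 = -393/446 - 261*7/102 = -393/446 - 609/34 = -71244/3791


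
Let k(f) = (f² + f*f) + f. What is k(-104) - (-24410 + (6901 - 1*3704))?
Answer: 42741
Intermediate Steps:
k(f) = f + 2*f² (k(f) = (f² + f²) + f = 2*f² + f = f + 2*f²)
k(-104) - (-24410 + (6901 - 1*3704)) = -104*(1 + 2*(-104)) - (-24410 + (6901 - 1*3704)) = -104*(1 - 208) - (-24410 + (6901 - 3704)) = -104*(-207) - (-24410 + 3197) = 21528 - 1*(-21213) = 21528 + 21213 = 42741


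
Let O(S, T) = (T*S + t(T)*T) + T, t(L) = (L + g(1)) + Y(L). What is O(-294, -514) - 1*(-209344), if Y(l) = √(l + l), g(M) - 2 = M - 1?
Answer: 623114 - 1028*I*√257 ≈ 6.2311e+5 - 16480.0*I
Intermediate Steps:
g(M) = 1 + M (g(M) = 2 + (M - 1) = 2 + (-1 + M) = 1 + M)
Y(l) = √2*√l (Y(l) = √(2*l) = √2*√l)
t(L) = 2 + L + √2*√L (t(L) = (L + (1 + 1)) + √2*√L = (L + 2) + √2*√L = (2 + L) + √2*√L = 2 + L + √2*√L)
O(S, T) = T + S*T + T*(2 + T + √2*√T) (O(S, T) = (T*S + (2 + T + √2*√T)*T) + T = (S*T + T*(2 + T + √2*√T)) + T = T + S*T + T*(2 + T + √2*√T))
O(-294, -514) - 1*(-209344) = -514*(3 - 294 - 514 + √2*√(-514)) - 1*(-209344) = -514*(3 - 294 - 514 + √2*(I*√514)) + 209344 = -514*(3 - 294 - 514 + 2*I*√257) + 209344 = -514*(-805 + 2*I*√257) + 209344 = (413770 - 1028*I*√257) + 209344 = 623114 - 1028*I*√257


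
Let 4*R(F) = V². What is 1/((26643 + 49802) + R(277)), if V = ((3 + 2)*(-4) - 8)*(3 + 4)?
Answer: 1/86049 ≈ 1.1621e-5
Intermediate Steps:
V = -196 (V = (5*(-4) - 8)*7 = (-20 - 8)*7 = -28*7 = -196)
R(F) = 9604 (R(F) = (¼)*(-196)² = (¼)*38416 = 9604)
1/((26643 + 49802) + R(277)) = 1/((26643 + 49802) + 9604) = 1/(76445 + 9604) = 1/86049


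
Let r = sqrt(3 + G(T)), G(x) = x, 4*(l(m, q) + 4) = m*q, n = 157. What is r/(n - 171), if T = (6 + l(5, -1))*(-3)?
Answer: -sqrt(3)/28 ≈ -0.061859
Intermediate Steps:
l(m, q) = -4 + m*q/4 (l(m, q) = -4 + (m*q)/4 = -4 + m*q/4)
T = -9/4 (T = (6 + (-4 + (1/4)*5*(-1)))*(-3) = (6 + (-4 - 5/4))*(-3) = (6 - 21/4)*(-3) = (3/4)*(-3) = -9/4 ≈ -2.2500)
r = sqrt(3)/2 (r = sqrt(3 - 9/4) = sqrt(3/4) = sqrt(3)/2 ≈ 0.86602)
r/(n - 171) = (sqrt(3)/2)/(157 - 171) = (sqrt(3)/2)/(-14) = -sqrt(3)/28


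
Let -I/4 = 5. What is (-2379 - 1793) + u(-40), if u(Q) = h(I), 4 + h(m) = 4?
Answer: -4172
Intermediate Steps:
I = -20 (I = -4*5 = -20)
h(m) = 0 (h(m) = -4 + 4 = 0)
u(Q) = 0
(-2379 - 1793) + u(-40) = (-2379 - 1793) + 0 = -4172 + 0 = -4172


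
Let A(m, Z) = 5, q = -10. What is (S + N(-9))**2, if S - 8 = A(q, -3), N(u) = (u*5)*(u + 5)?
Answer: 37249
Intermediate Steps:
N(u) = 5*u*(5 + u) (N(u) = (5*u)*(5 + u) = 5*u*(5 + u))
S = 13 (S = 8 + 5 = 13)
(S + N(-9))**2 = (13 + 5*(-9)*(5 - 9))**2 = (13 + 5*(-9)*(-4))**2 = (13 + 180)**2 = 193**2 = 37249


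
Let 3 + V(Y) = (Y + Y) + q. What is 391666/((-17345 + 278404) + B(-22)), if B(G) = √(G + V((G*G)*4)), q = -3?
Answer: 391666/261121 ≈ 1.4999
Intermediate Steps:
V(Y) = -6 + 2*Y (V(Y) = -3 + ((Y + Y) - 3) = -3 + (2*Y - 3) = -3 + (-3 + 2*Y) = -6 + 2*Y)
B(G) = √(-6 + G + 8*G²) (B(G) = √(G + (-6 + 2*((G*G)*4))) = √(G + (-6 + 2*(G²*4))) = √(G + (-6 + 2*(4*G²))) = √(G + (-6 + 8*G²)) = √(-6 + G + 8*G²))
391666/((-17345 + 278404) + B(-22)) = 391666/((-17345 + 278404) + √(-6 - 22 + 8*(-22)²)) = 391666/(261059 + √(-6 - 22 + 8*484)) = 391666/(261059 + √(-6 - 22 + 3872)) = 391666/(261059 + √3844) = 391666/(261059 + 62) = 391666/261121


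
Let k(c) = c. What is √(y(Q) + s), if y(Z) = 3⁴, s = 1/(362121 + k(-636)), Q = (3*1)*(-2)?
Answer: √1176042687190/120495 ≈ 9.0000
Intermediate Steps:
Q = -6 (Q = 3*(-2) = -6)
s = 1/361485 (s = 1/(362121 - 636) = 1/361485 ≈ 2.7664e-6)
y(Z) = 81
√(y(Q) + s) = √(81 + 1/361485) = √(29280286/361485) = √1176042687190/120495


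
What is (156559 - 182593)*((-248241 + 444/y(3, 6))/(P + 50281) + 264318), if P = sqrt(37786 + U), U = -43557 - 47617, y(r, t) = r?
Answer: 26034*(-1585908*sqrt(1483) + 13289925265*I)/(-50281*I + 6*sqrt(1483)) ≈ -6.8811e+9 - 590.28*I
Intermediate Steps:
U = -91174
P = 6*I*sqrt(1483) (P = sqrt(37786 - 91174) = sqrt(-53388) = 6*I*sqrt(1483) ≈ 231.06*I)
(156559 - 182593)*((-248241 + 444/y(3, 6))/(P + 50281) + 264318) = (156559 - 182593)*((-248241 + 444/3)/(6*I*sqrt(1483) + 50281) + 264318) = -26034*((-248241 + 444*(1/3))/(50281 + 6*I*sqrt(1483)) + 264318) = -26034*((-248241 + 148)/(50281 + 6*I*sqrt(1483)) + 264318) = -26034*(-248093/(50281 + 6*I*sqrt(1483)) + 264318) = -26034*(264318 - 248093/(50281 + 6*I*sqrt(1483))) = -6881254812 + 6458853162/(50281 + 6*I*sqrt(1483))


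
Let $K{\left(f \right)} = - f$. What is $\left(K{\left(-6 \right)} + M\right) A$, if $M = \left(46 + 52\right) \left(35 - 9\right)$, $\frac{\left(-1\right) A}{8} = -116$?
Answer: $2370112$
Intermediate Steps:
$A = 928$ ($A = \left(-8\right) \left(-116\right) = 928$)
$M = 2548$ ($M = 98 \cdot 26 = 2548$)
$\left(K{\left(-6 \right)} + M\right) A = \left(\left(-1\right) \left(-6\right) + 2548\right) 928 = \left(6 + 2548\right) 928 = 2554 \cdot 928 = 2370112$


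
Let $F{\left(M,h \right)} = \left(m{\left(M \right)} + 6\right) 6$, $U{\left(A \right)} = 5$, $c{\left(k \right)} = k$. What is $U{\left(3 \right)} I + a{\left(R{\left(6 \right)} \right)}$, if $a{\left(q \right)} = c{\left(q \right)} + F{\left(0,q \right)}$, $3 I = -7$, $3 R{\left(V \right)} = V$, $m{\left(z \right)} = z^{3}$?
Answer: $\frac{79}{3} \approx 26.333$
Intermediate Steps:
$R{\left(V \right)} = \frac{V}{3}$
$I = - \frac{7}{3}$ ($I = \frac{1}{3} \left(-7\right) = - \frac{7}{3} \approx -2.3333$)
$F{\left(M,h \right)} = 36 + 6 M^{3}$ ($F{\left(M,h \right)} = \left(M^{3} + 6\right) 6 = \left(6 + M^{3}\right) 6 = 36 + 6 M^{3}$)
$a{\left(q \right)} = 36 + q$ ($a{\left(q \right)} = q + \left(36 + 6 \cdot 0^{3}\right) = q + \left(36 + 6 \cdot 0\right) = q + \left(36 + 0\right) = q + 36 = 36 + q$)
$U{\left(3 \right)} I + a{\left(R{\left(6 \right)} \right)} = 5 \left(- \frac{7}{3}\right) + \left(36 + \frac{1}{3} \cdot 6\right) = - \frac{35}{3} + \left(36 + 2\right) = - \frac{35}{3} + 38 = \frac{79}{3}$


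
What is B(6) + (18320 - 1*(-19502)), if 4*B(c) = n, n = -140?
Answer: 37787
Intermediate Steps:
B(c) = -35 (B(c) = (¼)*(-140) = -35)
B(6) + (18320 - 1*(-19502)) = -35 + (18320 - 1*(-19502)) = -35 + (18320 + 19502) = -35 + 37822 = 37787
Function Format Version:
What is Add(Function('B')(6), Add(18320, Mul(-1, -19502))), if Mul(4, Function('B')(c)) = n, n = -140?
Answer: 37787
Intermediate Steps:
Function('B')(c) = -35 (Function('B')(c) = Mul(Rational(1, 4), -140) = -35)
Add(Function('B')(6), Add(18320, Mul(-1, -19502))) = Add(-35, Add(18320, Mul(-1, -19502))) = Add(-35, Add(18320, 19502)) = Add(-35, 37822) = 37787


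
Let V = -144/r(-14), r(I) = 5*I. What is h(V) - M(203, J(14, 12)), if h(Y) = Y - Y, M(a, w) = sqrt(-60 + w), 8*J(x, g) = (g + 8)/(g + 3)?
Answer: -I*sqrt(2154)/6 ≈ -7.7352*I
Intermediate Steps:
J(x, g) = (8 + g)/(8*(3 + g)) (J(x, g) = ((g + 8)/(g + 3))/8 = ((8 + g)/(3 + g))/8 = (8 + g)/(8*(3 + g)))
V = 72/35 (V = -144/(5*(-14)) = -144/(-70) = -144*(-1/70) = 72/35 ≈ 2.0571)
h(Y) = 0
h(V) - M(203, J(14, 12)) = 0 - sqrt(-60 + (8 + 12)/(8*(3 + 12))) = 0 - sqrt(-60 + (1/8)*20/15) = 0 - sqrt(-60 + (1/8)*(1/15)*20) = 0 - sqrt(-60 + 1/6) = 0 - sqrt(-359/6) = 0 - I*sqrt(2154)/6 = -I*sqrt(2154)/6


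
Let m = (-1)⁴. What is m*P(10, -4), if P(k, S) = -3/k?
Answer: -3/10 ≈ -0.30000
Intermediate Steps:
m = 1
m*P(10, -4) = 1*(-3/10) = -3/10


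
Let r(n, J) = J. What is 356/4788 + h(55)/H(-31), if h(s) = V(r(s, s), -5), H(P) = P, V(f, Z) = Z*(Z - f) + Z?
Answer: -350356/37107 ≈ -9.4418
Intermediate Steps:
V(f, Z) = Z + Z*(Z - f)
h(s) = 20 + 5*s (h(s) = -5*(1 - 5 - s) = -5*(-4 - s) = 20 + 5*s)
356/4788 + h(55)/H(-31) = 356/4788 + (20 + 5*55)/(-31) = 356*(1/4788) + (20 + 275)*(-1/31) = 89/1197 + 295*(-1/31) = 89/1197 - 295/31 = -350356/37107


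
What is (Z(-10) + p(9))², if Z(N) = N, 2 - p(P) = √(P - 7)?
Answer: (8 + √2)² ≈ 88.627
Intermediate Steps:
p(P) = 2 - √(-7 + P) (p(P) = 2 - √(P - 7) = 2 - √(-7 + P))
(Z(-10) + p(9))² = (-10 + (2 - √(-7 + 9)))² = (-10 + (2 - √2))² = (-8 - √2)²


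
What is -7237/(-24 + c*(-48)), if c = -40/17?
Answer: -123029/1512 ≈ -81.368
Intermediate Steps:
c = -40/17 (c = -40*1/17 = -40/17 ≈ -2.3529)
-7237/(-24 + c*(-48)) = -7237/(-24 - 40/17*(-48)) = -7237/(-24 + 1920/17) = -7237/1512/17 = -7237*17/1512 = -123029/1512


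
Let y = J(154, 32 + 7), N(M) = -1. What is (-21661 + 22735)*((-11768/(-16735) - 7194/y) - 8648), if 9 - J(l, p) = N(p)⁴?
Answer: -343167617691/33470 ≈ -1.0253e+7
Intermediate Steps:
J(l, p) = 8 (J(l, p) = 9 - 1*(-1)⁴ = 9 - 1*1 = 9 - 1 = 8)
y = 8
(-21661 + 22735)*((-11768/(-16735) - 7194/y) - 8648) = (-21661 + 22735)*((-11768/(-16735) - 7194/8) - 8648) = 1074*((-11768*(-1/16735) - 7194*⅛) - 8648) = 1074*((11768/16735 - 3597/4) - 8648) = 1074*(-60148723/66940 - 8648) = 1074*(-639045843/66940) = -343167617691/33470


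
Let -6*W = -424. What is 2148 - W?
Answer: 6232/3 ≈ 2077.3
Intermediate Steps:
W = 212/3 (W = -⅙*(-424) = 212/3 ≈ 70.667)
2148 - W = 2148 - 1*212/3 = 2148 - 212/3 = 6232/3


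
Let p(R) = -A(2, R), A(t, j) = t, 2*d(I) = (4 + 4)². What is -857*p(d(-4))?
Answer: 1714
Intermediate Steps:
d(I) = 32 (d(I) = (4 + 4)²/2 = (½)*8² = (½)*64 = 32)
p(R) = -2 (p(R) = -1*2 = -2)
-857*p(d(-4)) = -857*(-2) = 1714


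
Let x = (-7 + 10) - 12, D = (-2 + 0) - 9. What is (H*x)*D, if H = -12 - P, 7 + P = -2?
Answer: -297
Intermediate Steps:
P = -9 (P = -7 - 2 = -9)
H = -3 (H = -12 - 1*(-9) = -12 + 9 = -3)
D = -11 (D = -2 - 9 = -11)
x = -9 (x = 3 - 12 = -9)
(H*x)*D = -3*(-9)*(-11) = 27*(-11) = -297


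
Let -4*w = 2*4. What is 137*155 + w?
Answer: 21233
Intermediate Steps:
w = -2 (w = -4/2 = -1/4*8 = -2)
137*155 + w = 137*155 - 2 = 21235 - 2 = 21233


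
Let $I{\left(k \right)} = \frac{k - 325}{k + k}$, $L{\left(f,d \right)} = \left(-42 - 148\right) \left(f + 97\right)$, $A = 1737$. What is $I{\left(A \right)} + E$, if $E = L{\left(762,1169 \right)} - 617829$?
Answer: $- \frac{1356664037}{1737} \approx -7.8104 \cdot 10^{5}$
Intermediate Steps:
$L{\left(f,d \right)} = -18430 - 190 f$ ($L{\left(f,d \right)} = - 190 \left(97 + f\right) = -18430 - 190 f$)
$E = -781039$ ($E = \left(-18430 - 144780\right) - 617829 = -163210 - 617829 = -781039$)
$I{\left(k \right)} = \frac{-325 + k}{2 k}$
$I{\left(A \right)} + E = \frac{-325 + 1737}{2 \cdot 1737} - 781039 = \frac{1}{2} \cdot \frac{1}{1737} \cdot 1412 - 781039 = \frac{706}{1737} - 781039 = - \frac{1356664037}{1737}$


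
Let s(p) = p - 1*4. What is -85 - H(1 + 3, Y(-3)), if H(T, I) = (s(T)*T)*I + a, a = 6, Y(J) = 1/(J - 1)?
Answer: -91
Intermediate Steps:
Y(J) = 1/(-1 + J)
s(p) = -4 + p (s(p) = p - 4 = -4 + p)
H(T, I) = 6 + I*T*(-4 + T) (H(T, I) = ((-4 + T)*T)*I + 6 = (T*(-4 + T))*I + 6 = I*T*(-4 + T) + 6 = 6 + I*T*(-4 + T))
-85 - H(1 + 3, Y(-3)) = -85 - (6 + (1 + 3)*(-4 + (1 + 3))/(-1 - 3)) = -85 - (6 + 4*(-4 + 4)/(-4)) = -85 - (6 - ¼*4*0) = -85 - (6 + 0) = -85 - 1*6 = -85 - 6 = -91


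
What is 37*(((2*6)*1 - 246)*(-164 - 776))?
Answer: 8138520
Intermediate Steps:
37*(((2*6)*1 - 246)*(-164 - 776)) = 37*((12*1 - 246)*(-940)) = 37*((12 - 246)*(-940)) = 37*(-234*(-940)) = 37*219960 = 8138520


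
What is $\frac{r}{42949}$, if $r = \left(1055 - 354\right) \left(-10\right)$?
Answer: $- \frac{7010}{42949} \approx -0.16322$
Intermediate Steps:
$r = -7010$ ($r = \left(1055 - 354\right) \left(-10\right) = 701 \left(-10\right) = -7010$)
$\frac{r}{42949} = - \frac{7010}{42949}$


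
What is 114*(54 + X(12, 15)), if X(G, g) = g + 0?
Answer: 7866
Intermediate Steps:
X(G, g) = g
114*(54 + X(12, 15)) = 114*(54 + 15) = 114*69 = 7866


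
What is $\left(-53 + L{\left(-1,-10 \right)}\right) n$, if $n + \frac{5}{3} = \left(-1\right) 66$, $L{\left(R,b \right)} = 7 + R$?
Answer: $\frac{9541}{3} \approx 3180.3$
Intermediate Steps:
$n = - \frac{203}{3}$ ($n = - \frac{5}{3} - 66 = - \frac{203}{3} \approx -67.667$)
$\left(-53 + L{\left(-1,-10 \right)}\right) n = \left(-53 + \left(7 - 1\right)\right) \left(- \frac{203}{3}\right) = \left(-53 + 6\right) \left(- \frac{203}{3}\right) = \left(-47\right) \left(- \frac{203}{3}\right) = \frac{9541}{3}$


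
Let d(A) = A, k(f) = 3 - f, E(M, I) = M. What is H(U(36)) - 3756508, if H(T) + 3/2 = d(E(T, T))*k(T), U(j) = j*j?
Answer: -10864475/2 ≈ -5.4322e+6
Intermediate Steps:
U(j) = j**2
H(T) = -3/2 + T*(3 - T)
H(U(36)) - 3756508 = (-3/2 - (36**2)**2 + 3*36**2) - 3756508 = (-3/2 - 1*1296**2 + 3*1296) - 3756508 = (-3/2 - 1*1679616 + 3888) - 3756508 = (-3/2 - 1679616 + 3888) - 3756508 = -3351459/2 - 3756508 = -10864475/2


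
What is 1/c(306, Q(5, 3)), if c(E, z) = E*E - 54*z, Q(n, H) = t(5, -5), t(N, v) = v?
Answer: 1/93906 ≈ 1.0649e-5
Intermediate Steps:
Q(n, H) = -5
c(E, z) = E² - 54*z
1/c(306, Q(5, 3)) = 1/(306² - 54*(-5)) = 1/(93636 + 270) = 1/93906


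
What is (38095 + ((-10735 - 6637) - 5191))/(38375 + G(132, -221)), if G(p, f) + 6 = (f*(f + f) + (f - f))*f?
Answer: -15532/21549353 ≈ -0.00072076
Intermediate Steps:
G(p, f) = -6 + 2*f**3 (G(p, f) = -6 + (f*(f + f) + (f - f))*f = -6 + (f*(2*f) + 0)*f = -6 + (2*f**2 + 0)*f = -6 + (2*f**2)*f = -6 + 2*f**3)
(38095 + ((-10735 - 6637) - 5191))/(38375 + G(132, -221)) = (38095 + ((-10735 - 6637) - 5191))/(38375 + (-6 + 2*(-221)**3)) = (38095 + (-17372 - 5191))/(38375 + (-6 + 2*(-10793861))) = (38095 - 22563)/(38375 + (-6 - 21587722)) = 15532/(38375 - 21587728) = 15532/(-21549353) = 15532*(-1/21549353) = -15532/21549353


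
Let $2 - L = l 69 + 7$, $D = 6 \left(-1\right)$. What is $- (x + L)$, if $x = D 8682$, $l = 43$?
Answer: $55064$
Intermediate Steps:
$D = -6$
$x = -52092$ ($x = \left(-6\right) 8682 = -52092$)
$L = -2972$ ($L = 2 - \left(43 \cdot 69 + 7\right) = 2 - \left(2967 + 7\right) = 2 - 2974 = -2972$)
$- (x + L) = - (-52092 - 2972) = \left(-1\right) \left(-55064\right) = 55064$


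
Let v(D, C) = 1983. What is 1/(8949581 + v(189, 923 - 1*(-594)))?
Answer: 1/8951564 ≈ 1.1171e-7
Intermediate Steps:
1/(8949581 + v(189, 923 - 1*(-594))) = 1/(8949581 + 1983) = 1/8951564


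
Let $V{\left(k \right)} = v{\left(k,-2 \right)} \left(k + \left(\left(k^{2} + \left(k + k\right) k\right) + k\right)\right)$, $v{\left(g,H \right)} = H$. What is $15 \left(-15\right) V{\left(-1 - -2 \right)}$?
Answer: $2250$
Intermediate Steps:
$V{\left(k \right)} = - 6 k^{2} - 4 k$ ($V{\left(k \right)} = - 2 \left(k + \left(\left(k^{2} + \left(k + k\right) k\right) + k\right)\right) = - 2 \left(k + \left(\left(k^{2} + 2 k k\right) + k\right)\right) = - 2 \left(k + \left(\left(k^{2} + 2 k^{2}\right) + k\right)\right) = - 2 \left(k + \left(3 k^{2} + k\right)\right) = - 2 \left(k + \left(k + 3 k^{2}\right)\right) = - 2 \left(2 k + 3 k^{2}\right) = - 6 k^{2} - 4 k$)
$15 \left(-15\right) V{\left(-1 - -2 \right)} = 15 \left(-15\right) \left(- 2 \left(-1 - -2\right) \left(2 + 3 \left(-1 - -2\right)\right)\right) = - 225 \left(- 2 \left(-1 + 2\right) \left(2 + 3 \left(-1 + 2\right)\right)\right) = - 225 \left(\left(-2\right) 1 \left(2 + 3 \cdot 1\right)\right) = - 225 \left(\left(-2\right) 1 \left(2 + 3\right)\right) = - 225 \left(\left(-2\right) 1 \cdot 5\right) = \left(-225\right) \left(-10\right) = 2250$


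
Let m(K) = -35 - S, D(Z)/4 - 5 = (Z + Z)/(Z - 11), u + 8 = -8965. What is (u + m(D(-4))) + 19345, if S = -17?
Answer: 10354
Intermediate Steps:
u = -8973 (u = -8 - 8965 = -8973)
D(Z) = 20 + 8*Z/(-11 + Z) (D(Z) = 20 + 4*((Z + Z)/(Z - 11)) = 20 + 4*((2*Z)/(-11 + Z)) = 20 + 4*(2*Z/(-11 + Z)) = 20 + 8*Z/(-11 + Z))
m(K) = -18 (m(K) = -35 - 1*(-17) = -35 + 17 = -18)
(u + m(D(-4))) + 19345 = (-8973 - 18) + 19345 = -8991 + 19345 = 10354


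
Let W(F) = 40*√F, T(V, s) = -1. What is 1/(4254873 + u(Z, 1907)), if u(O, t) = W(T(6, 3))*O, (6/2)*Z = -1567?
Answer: 38293857/162939426997561 + 188040*I/162939426997561 ≈ 2.3502e-7 + 1.154e-9*I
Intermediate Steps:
Z = -1567/3 (Z = (⅓)*(-1567) = -1567/3 ≈ -522.33)
u(O, t) = 40*I*O (u(O, t) = (40*√(-1))*O = (40*I)*O = 40*I*O)
1/(4254873 + u(Z, 1907)) = 1/(4254873 + 40*I*(-1567/3)) = 1/(4254873 - 62680*I/3) = 9*(4254873 + 62680*I/3)/162939426997561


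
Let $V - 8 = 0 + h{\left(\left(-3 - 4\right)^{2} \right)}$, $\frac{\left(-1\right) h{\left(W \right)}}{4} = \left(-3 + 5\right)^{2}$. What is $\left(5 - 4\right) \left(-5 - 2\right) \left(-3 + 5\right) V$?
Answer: $112$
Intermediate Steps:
$h{\left(W \right)} = -16$ ($h{\left(W \right)} = - 4 \left(-3 + 5\right)^{2} = - 4 \cdot 2^{2} = \left(-4\right) 4 = -16$)
$V = -8$ ($V = 8 + \left(0 - 16\right) = 8 - 16 = -8$)
$\left(5 - 4\right) \left(-5 - 2\right) \left(-3 + 5\right) V = \left(5 - 4\right) \left(-5 - 2\right) \left(-3 + 5\right) \left(-8\right) = 1 \left(-7\right) 2 \left(-8\right) = \left(-7\right) 2 \left(-8\right) = \left(-14\right) \left(-8\right) = 112$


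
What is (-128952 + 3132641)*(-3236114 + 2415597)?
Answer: -2464577887213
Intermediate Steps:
(-128952 + 3132641)*(-3236114 + 2415597) = 3003689*(-820517) = -2464577887213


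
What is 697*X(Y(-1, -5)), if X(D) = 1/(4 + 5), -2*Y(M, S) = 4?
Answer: 697/9 ≈ 77.444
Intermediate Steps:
Y(M, S) = -2 (Y(M, S) = -1/2*4 = -2)
X(D) = 1/9
697*X(Y(-1, -5)) = 697*(1/9) = 697/9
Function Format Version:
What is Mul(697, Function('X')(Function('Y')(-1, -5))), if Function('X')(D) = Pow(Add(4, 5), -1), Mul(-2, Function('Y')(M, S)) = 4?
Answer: Rational(697, 9) ≈ 77.444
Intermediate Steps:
Function('Y')(M, S) = -2 (Function('Y')(M, S) = Mul(Rational(-1, 2), 4) = -2)
Function('X')(D) = Rational(1, 9) (Function('X')(D) = Pow(9, -1) = Rational(1, 9))
Mul(697, Function('X')(Function('Y')(-1, -5))) = Mul(697, Rational(1, 9)) = Rational(697, 9)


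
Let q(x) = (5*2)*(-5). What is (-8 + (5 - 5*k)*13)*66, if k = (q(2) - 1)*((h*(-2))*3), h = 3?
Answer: -3934458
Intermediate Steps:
q(x) = -50 (q(x) = 10*(-5) = -50)
k = 918 (k = (-50 - 1)*((3*(-2))*3) = -(-306)*3 = -51*(-18) = 918)
(-8 + (5 - 5*k)*13)*66 = (-8 + (5 - 5*918)*13)*66 = (-8 + (5 - 4590)*13)*66 = (-8 - 4585*13)*66 = (-8 - 59605)*66 = -59613*66 = -3934458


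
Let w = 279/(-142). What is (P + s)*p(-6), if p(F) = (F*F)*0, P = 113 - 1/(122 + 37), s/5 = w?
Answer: 0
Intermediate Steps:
w = -279/142 (w = 279*(-1/142) = -279/142 ≈ -1.9648)
s = -1395/142 (s = 5*(-279/142) = -1395/142 ≈ -9.8239)
P = 17966/159 (P = 113 - 1/159 = 17966/159 ≈ 112.99)
p(F) = 0 (p(F) = F**2*0 = 0)
(P + s)*p(-6) = (17966/159 - 1395/142)*0 = (2329367/22578)*0 = 0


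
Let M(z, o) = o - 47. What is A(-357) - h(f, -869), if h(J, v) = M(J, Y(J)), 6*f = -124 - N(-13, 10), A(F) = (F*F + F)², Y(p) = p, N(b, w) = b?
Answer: 32304753059/2 ≈ 1.6152e+10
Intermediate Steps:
A(F) = (F + F²)² (A(F) = (F² + F)² = (F + F²)²)
M(z, o) = -47 + o
f = -37/2 (f = (-124 - 1*(-13))/6 = (-124 + 13)/6 = (⅙)*(-111) = -37/2 ≈ -18.500)
h(J, v) = -47 + J
A(-357) - h(f, -869) = (-357)²*(1 - 357)² - (-47 - 37/2) = 127449*(-356)² - 1*(-131/2) = 127449*126736 + 131/2 = 16152376464 + 131/2 = 32304753059/2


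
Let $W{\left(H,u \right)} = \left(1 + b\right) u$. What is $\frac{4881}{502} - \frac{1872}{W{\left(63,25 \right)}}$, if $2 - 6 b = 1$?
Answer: $- \frac{4784289}{87850} \approx -54.46$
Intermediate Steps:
$b = \frac{1}{6}$ ($b = \frac{1}{3} - \frac{1}{6} = \frac{1}{6} \approx 0.16667$)
$W{\left(H,u \right)} = \frac{7 u}{6}$ ($W{\left(H,u \right)} = \left(1 + \frac{1}{6}\right) u = \frac{7 u}{6}$)
$\frac{4881}{502} - \frac{1872}{W{\left(63,25 \right)}} = \frac{4881}{502} - \frac{1872}{\frac{7}{6} \cdot 25} = 4881 \cdot \frac{1}{502} - \frac{1872}{\frac{175}{6}} = \frac{4881}{502} - \frac{11232}{175} = - \frac{4784289}{87850}$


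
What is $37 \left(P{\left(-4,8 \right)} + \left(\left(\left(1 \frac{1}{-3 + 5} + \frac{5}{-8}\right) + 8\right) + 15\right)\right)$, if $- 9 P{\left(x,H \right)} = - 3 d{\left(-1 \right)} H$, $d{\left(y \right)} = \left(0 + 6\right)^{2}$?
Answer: $\frac{35187}{8} \approx 4398.4$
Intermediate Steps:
$d{\left(y \right)} = 36$ ($d{\left(y \right)} = 6^{2} = 36$)
$P{\left(x,H \right)} = 12 H$ ($P{\left(x,H \right)} = - \frac{\left(-3\right) 36 H}{9} = - \frac{\left(-108\right) H}{9} = 12 H$)
$37 \left(P{\left(-4,8 \right)} + \left(\left(\left(1 \frac{1}{-3 + 5} + \frac{5}{-8}\right) + 8\right) + 15\right)\right) = 37 \left(12 \cdot 8 + \left(\left(\left(1 \frac{1}{-3 + 5} + \frac{5}{-8}\right) + 8\right) + 15\right)\right) = 37 \left(96 + \left(\left(\left(1 \cdot \frac{1}{2} + 5 \left(- \frac{1}{8}\right)\right) + 8\right) + 15\right)\right) = 37 \left(96 + \left(\left(\left(1 \cdot \frac{1}{2} - \frac{5}{8}\right) + 8\right) + 15\right)\right) = 37 \left(96 + \left(\left(\left(\frac{1}{2} - \frac{5}{8}\right) + 8\right) + 15\right)\right) = 37 \left(96 + \left(\left(- \frac{1}{8} + 8\right) + 15\right)\right) = 37 \left(96 + \left(\frac{63}{8} + 15\right)\right) = 37 \left(96 + \frac{183}{8}\right) = 37 \cdot \frac{951}{8} = \frac{35187}{8}$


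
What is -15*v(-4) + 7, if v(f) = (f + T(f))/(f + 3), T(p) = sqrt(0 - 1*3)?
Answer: -53 + 15*I*sqrt(3) ≈ -53.0 + 25.981*I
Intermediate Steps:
T(p) = I*sqrt(3) (T(p) = sqrt(0 - 3) = sqrt(-3) = I*sqrt(3))
v(f) = (f + I*sqrt(3))/(3 + f) (v(f) = (f + I*sqrt(3))/(f + 3) = (f + I*sqrt(3))/(3 + f))
-15*v(-4) + 7 = -15*(-4 + I*sqrt(3))/(3 - 4) + 7 = -15*(-4 + I*sqrt(3))/(-1) + 7 = -(-15)*(-4 + I*sqrt(3)) + 7 = -15*(4 - I*sqrt(3)) + 7 = (-60 + 15*I*sqrt(3)) + 7 = -53 + 15*I*sqrt(3)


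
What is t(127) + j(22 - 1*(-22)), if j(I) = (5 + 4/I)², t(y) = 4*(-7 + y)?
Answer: 61216/121 ≈ 505.92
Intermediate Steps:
t(y) = -28 + 4*y
t(127) + j(22 - 1*(-22)) = (-28 + 4*127) + (4 + 5*(22 - 1*(-22)))²/(22 - 1*(-22))² = (-28 + 508) + (4 + 5*(22 + 22))²/(22 + 22)² = 480 + (4 + 5*44)²/44² = 480 + (4 + 220)²/1936 = 480 + (1/1936)*224² = 480 + (1/1936)*50176 = 480 + 3136/121 = 61216/121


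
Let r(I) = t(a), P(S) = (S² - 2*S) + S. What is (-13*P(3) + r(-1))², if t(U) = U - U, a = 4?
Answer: 6084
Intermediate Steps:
P(S) = S² - S
t(U) = 0
r(I) = 0
(-13*P(3) + r(-1))² = (-39*(-1 + 3) + 0)² = (-39*2 + 0)² = (-13*6 + 0)² = (-78 + 0)² = (-78)² = 6084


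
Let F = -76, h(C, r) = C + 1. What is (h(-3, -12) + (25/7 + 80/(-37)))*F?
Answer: 11628/259 ≈ 44.896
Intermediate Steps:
h(C, r) = 1 + C
(h(-3, -12) + (25/7 + 80/(-37)))*F = ((1 - 3) + (25/7 + 80/(-37)))*(-76) = (-2 + (25*(1/7) + 80*(-1/37)))*(-76) = (-2 + (25/7 - 80/37))*(-76) = (-2 + 365/259)*(-76) = -153/259*(-76) = 11628/259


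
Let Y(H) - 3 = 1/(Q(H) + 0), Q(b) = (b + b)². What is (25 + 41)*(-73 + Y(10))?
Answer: -923967/200 ≈ -4619.8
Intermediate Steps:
Q(b) = 4*b² (Q(b) = (2*b)² = 4*b²)
Y(H) = 3 + 1/(4*H²) (Y(H) = 3 + 1/(4*H² + 0) = 3 + 1/(4*H²))
(25 + 41)*(-73 + Y(10)) = (25 + 41)*(-73 + (3 + (¼)/10²)) = 66*(-73 + (3 + (¼)*(1/100))) = 66*(-73 + (3 + 1/400)) = 66*(-73 + 1201/400) = 66*(-27999/400) = -923967/200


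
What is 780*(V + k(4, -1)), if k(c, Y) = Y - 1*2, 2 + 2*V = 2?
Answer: -2340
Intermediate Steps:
V = 0 (V = -1 + (½)*2 = -1 + 1 = 0)
k(c, Y) = -2 + Y (k(c, Y) = Y - 2 = -2 + Y)
780*(V + k(4, -1)) = 780*(0 + (-2 - 1)) = 780*(0 - 3) = 780*(-3) = -2340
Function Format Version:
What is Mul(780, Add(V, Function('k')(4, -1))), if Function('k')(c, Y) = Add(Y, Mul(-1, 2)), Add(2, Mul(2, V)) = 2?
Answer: -2340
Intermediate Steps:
V = 0 (V = Add(-1, Mul(Rational(1, 2), 2)) = Add(-1, 1) = 0)
Function('k')(c, Y) = Add(-2, Y) (Function('k')(c, Y) = Add(Y, -2) = Add(-2, Y))
Mul(780, Add(V, Function('k')(4, -1))) = Mul(780, Add(0, Add(-2, -1))) = Mul(780, Add(0, -3)) = Mul(780, -3) = -2340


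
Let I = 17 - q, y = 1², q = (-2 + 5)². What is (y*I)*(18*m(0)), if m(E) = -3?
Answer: -432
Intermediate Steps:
q = 9 (q = 3² = 9)
y = 1
I = 8 (I = 17 - 1*9 = 17 - 9 = 8)
(y*I)*(18*m(0)) = (1*8)*(18*(-3)) = 8*(-54) = -432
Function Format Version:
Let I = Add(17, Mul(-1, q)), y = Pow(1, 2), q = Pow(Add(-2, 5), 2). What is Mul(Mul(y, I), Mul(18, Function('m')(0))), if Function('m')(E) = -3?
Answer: -432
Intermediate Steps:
q = 9 (q = Pow(3, 2) = 9)
y = 1
I = 8 (I = Add(17, Mul(-1, 9)) = Add(17, -9) = 8)
Mul(Mul(y, I), Mul(18, Function('m')(0))) = Mul(Mul(1, 8), Mul(18, -3)) = Mul(8, -54) = -432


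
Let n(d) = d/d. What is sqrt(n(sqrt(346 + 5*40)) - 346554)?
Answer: I*sqrt(346553) ≈ 588.69*I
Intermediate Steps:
n(d) = 1
sqrt(n(sqrt(346 + 5*40)) - 346554) = sqrt(1 - 346554) = sqrt(-346553) = I*sqrt(346553)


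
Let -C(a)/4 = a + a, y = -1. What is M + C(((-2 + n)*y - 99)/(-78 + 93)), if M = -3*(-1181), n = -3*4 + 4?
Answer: 53857/15 ≈ 3590.5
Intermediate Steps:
n = -8 (n = -12 + 4 = -8)
C(a) = -8*a (C(a) = -4*(a + a) = -8*a)
M = 3543
M + C(((-2 + n)*y - 99)/(-78 + 93)) = 3543 - 8*((-2 - 8)*(-1) - 99)/(-78 + 93) = 3543 - 8*(-10*(-1) - 99)/15 = 3543 - 8*(10 - 99)/15 = 3543 - (-712)/15 = 3543 - 8*(-89/15) = 3543 + 712/15 = 53857/15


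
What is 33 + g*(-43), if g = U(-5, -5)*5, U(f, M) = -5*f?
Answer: -5342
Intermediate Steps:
g = 125 (g = -5*(-5)*5 = 25*5 = 125)
33 + g*(-43) = 33 + 125*(-43) = 33 - 5375 = -5342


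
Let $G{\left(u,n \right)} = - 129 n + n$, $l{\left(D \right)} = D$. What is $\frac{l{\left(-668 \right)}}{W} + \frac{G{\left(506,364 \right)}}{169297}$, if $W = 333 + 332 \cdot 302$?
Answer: $- \frac{4800105820}{17030770309} \approx -0.28185$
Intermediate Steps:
$W = 100597$ ($W = 333 + 100264 = 100597$)
$G{\left(u,n \right)} = - 128 n$
$\frac{l{\left(-668 \right)}}{W} + \frac{G{\left(506,364 \right)}}{169297} = - \frac{668}{100597} + \frac{\left(-128\right) 364}{169297} = \left(-668\right) \frac{1}{100597} - \frac{46592}{169297} = - \frac{668}{100597} - \frac{46592}{169297} = - \frac{4800105820}{17030770309}$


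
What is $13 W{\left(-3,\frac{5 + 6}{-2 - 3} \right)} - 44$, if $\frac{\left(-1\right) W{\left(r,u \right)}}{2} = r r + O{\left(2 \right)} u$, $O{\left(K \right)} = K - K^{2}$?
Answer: $- \frac{1962}{5} \approx -392.4$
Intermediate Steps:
$W{\left(r,u \right)} = - 2 r^{2} + 4 u$ ($W{\left(r,u \right)} = - 2 \left(r r + 2 \left(1 - 2\right) u\right) = - 2 \left(r^{2} + 2 \left(1 - 2\right) u\right) = - 2 \left(r^{2} + 2 \left(-1\right) u\right) = - 2 \left(r^{2} - 2 u\right) = - 2 r^{2} + 4 u$)
$13 W{\left(-3,\frac{5 + 6}{-2 - 3} \right)} - 44 = 13 \left(- 2 \left(-3\right)^{2} + 4 \frac{5 + 6}{-2 - 3}\right) - 44 = 13 \left(\left(-2\right) 9 + 4 \frac{11}{-5}\right) - 44 = 13 \left(-18 + 4 \cdot 11 \left(- \frac{1}{5}\right)\right) - 44 = 13 \left(-18 + 4 \left(- \frac{11}{5}\right)\right) - 44 = 13 \left(-18 - \frac{44}{5}\right) - 44 = 13 \left(- \frac{134}{5}\right) - 44 = - \frac{1742}{5} - 44 = - \frac{1962}{5}$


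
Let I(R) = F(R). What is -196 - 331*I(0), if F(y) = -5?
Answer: 1459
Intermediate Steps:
I(R) = -5
-196 - 331*I(0) = -196 - 331*(-5) = -196 + 1655 = 1459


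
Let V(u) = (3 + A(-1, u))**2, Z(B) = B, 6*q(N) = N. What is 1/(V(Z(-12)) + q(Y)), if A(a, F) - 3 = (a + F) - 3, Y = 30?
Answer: 1/105 ≈ 0.0095238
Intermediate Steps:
q(N) = N/6
A(a, F) = F + a (A(a, F) = 3 + ((a + F) - 3) = 3 + ((F + a) - 3) = 3 + (-3 + F + a) = F + a)
V(u) = (2 + u)**2 (V(u) = (3 + (u - 1))**2 = (3 + (-1 + u))**2 = (2 + u)**2)
1/(V(Z(-12)) + q(Y)) = 1/((2 - 12)**2 + (1/6)*30) = 1/((-10)**2 + 5) = 1/(100 + 5) = 1/105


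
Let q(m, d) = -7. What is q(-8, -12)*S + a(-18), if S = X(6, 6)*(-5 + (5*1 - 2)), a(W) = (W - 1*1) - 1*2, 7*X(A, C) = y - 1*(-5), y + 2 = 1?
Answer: -13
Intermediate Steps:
y = -1 (y = -2 + 1 = -1)
X(A, C) = 4/7 (X(A, C) = (-1 - 1*(-5))/7 = (-1 + 5)/7 = (⅐)*4 = 4/7)
a(W) = -3 + W (a(W) = (W - 1) - 2 = (-1 + W) - 2 = -3 + W)
S = -8/7 (S = 4*(-5 + (5*1 - 2))/7 = 4*(-5 + (5 - 2))/7 = 4*(-5 + 3)/7 = (4/7)*(-2) = -8/7 ≈ -1.1429)
q(-8, -12)*S + a(-18) = -7*(-8/7) + (-3 - 18) = 8 - 21 = -13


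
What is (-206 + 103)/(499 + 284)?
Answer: -103/783 ≈ -0.13155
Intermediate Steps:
(-206 + 103)/(499 + 284) = -103/783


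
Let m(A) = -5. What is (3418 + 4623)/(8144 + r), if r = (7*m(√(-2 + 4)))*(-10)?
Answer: 8041/8494 ≈ 0.94667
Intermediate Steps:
r = 350 (r = (7*(-5))*(-10) = -35*(-10) = 350)
(3418 + 4623)/(8144 + r) = (3418 + 4623)/(8144 + 350) = 8041/8494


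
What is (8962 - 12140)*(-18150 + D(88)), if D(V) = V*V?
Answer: 33070268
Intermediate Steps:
D(V) = V**2
(8962 - 12140)*(-18150 + D(88)) = (8962 - 12140)*(-18150 + 88**2) = -3178*(-18150 + 7744) = -3178*(-10406) = 33070268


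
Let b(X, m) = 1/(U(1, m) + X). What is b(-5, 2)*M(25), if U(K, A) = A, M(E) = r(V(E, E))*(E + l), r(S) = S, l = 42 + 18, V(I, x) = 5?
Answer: -425/3 ≈ -141.67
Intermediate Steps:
l = 60
M(E) = 300 + 5*E (M(E) = 5*(E + 60) = 5*(60 + E) = 300 + 5*E)
b(X, m) = 1/(X + m) (b(X, m) = 1/(m + X) = 1/(X + m))
b(-5, 2)*M(25) = (300 + 5*25)/(-5 + 2) = (300 + 125)/(-3) = -⅓*425 = -425/3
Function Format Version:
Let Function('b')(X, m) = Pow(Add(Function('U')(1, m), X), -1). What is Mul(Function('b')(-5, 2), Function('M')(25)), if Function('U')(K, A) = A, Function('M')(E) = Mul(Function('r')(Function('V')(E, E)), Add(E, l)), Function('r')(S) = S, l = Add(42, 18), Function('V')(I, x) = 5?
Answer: Rational(-425, 3) ≈ -141.67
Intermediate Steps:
l = 60
Function('M')(E) = Add(300, Mul(5, E)) (Function('M')(E) = Mul(5, Add(E, 60)) = Mul(5, Add(60, E)) = Add(300, Mul(5, E)))
Function('b')(X, m) = Pow(Add(X, m), -1) (Function('b')(X, m) = Pow(Add(m, X), -1) = Pow(Add(X, m), -1))
Mul(Function('b')(-5, 2), Function('M')(25)) = Mul(Pow(Add(-5, 2), -1), Add(300, Mul(5, 25))) = Mul(Pow(-3, -1), Add(300, 125)) = Mul(Rational(-1, 3), 425) = Rational(-425, 3)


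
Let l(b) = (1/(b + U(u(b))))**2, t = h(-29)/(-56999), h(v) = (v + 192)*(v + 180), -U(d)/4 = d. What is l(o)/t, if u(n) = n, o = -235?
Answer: -56999/12233276325 ≈ -4.6593e-6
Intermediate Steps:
U(d) = -4*d
h(v) = (180 + v)*(192 + v) (h(v) = (192 + v)*(180 + v) = (180 + v)*(192 + v))
t = -24613/56999 (t = (34560 + (-29)**2 + 372*(-29))/(-56999) = (34560 + 841 - 10788)*(-1/56999) = 24613*(-1/56999) = -24613/56999 ≈ -0.43181)
l(b) = 1/(9*b**2) (l(b) = (1/(b - 4*b))**2 = (1/(-3*b))**2 = (-1/(3*b))**2 = 1/(9*b**2))
l(o)/t = ((1/9)/(-235)**2)/(-24613/56999) = ((1/9)*(1/55225))*(-56999/24613) = (1/497025)*(-56999/24613) = -56999/12233276325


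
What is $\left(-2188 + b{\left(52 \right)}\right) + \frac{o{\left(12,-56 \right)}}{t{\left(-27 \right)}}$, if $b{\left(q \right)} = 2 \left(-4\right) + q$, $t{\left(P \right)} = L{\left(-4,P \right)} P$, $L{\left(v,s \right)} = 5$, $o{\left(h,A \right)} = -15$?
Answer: $- \frac{19295}{9} \approx -2143.9$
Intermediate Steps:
$t{\left(P \right)} = 5 P$
$b{\left(q \right)} = -8 + q$
$\left(-2188 + b{\left(52 \right)}\right) + \frac{o{\left(12,-56 \right)}}{t{\left(-27 \right)}} = \left(-2188 + \left(-8 + 52\right)\right) - \frac{15}{5 \left(-27\right)} = \left(-2188 + 44\right) - \frac{15}{-135} = -2144 - - \frac{1}{9} = -2144 + \frac{1}{9} = - \frac{19295}{9}$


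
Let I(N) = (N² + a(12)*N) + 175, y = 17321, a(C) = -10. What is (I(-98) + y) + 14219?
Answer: 42299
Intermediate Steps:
I(N) = 175 + N² - 10*N (I(N) = (N² - 10*N) + 175 = 175 + N² - 10*N)
(I(-98) + y) + 14219 = ((175 + (-98)² - 10*(-98)) + 17321) + 14219 = ((175 + 9604 + 980) + 17321) + 14219 = (10759 + 17321) + 14219 = 28080 + 14219 = 42299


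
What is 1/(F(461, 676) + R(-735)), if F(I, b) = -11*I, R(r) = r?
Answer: -1/5806 ≈ -0.00017224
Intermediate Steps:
1/(F(461, 676) + R(-735)) = 1/(-11*461 - 735) = 1/(-5071 - 735) = 1/(-5806) = -1/5806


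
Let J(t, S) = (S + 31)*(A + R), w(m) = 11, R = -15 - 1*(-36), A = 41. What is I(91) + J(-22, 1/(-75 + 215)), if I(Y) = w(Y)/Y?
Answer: 1749533/910 ≈ 1922.6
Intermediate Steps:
R = 21 (R = -15 + 36 = 21)
J(t, S) = 1922 + 62*S (J(t, S) = (S + 31)*(41 + 21) = (31 + S)*62 = 1922 + 62*S)
I(Y) = 11/Y
I(91) + J(-22, 1/(-75 + 215)) = 11/91 + (1922 + 62/(-75 + 215)) = 11*(1/91) + (1922 + 62/140) = 11/91 + (1922 + 62*(1/140)) = 11/91 + (1922 + 31/70) = 11/91 + 134571/70 = 1749533/910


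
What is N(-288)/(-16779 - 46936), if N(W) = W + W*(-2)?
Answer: -288/63715 ≈ -0.0045201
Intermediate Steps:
N(W) = -W (N(W) = W - 2*W = -W)
N(-288)/(-16779 - 46936) = (-1*(-288))/(-16779 - 46936) = 288/(-63715) = 288*(-1/63715) = -288/63715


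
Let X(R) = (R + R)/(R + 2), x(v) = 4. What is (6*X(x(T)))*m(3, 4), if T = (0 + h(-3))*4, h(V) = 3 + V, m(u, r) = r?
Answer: 32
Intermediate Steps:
T = 0 (T = (0 + (3 - 3))*4 = (0 + 0)*4 = 0*4 = 0)
X(R) = 2*R/(2 + R) (X(R) = (2*R)/(2 + R) = 2*R/(2 + R))
(6*X(x(T)))*m(3, 4) = (6*(2*4/(2 + 4)))*4 = (6*(2*4/6))*4 = (6*(2*4*(⅙)))*4 = (6*(4/3))*4 = 8*4 = 32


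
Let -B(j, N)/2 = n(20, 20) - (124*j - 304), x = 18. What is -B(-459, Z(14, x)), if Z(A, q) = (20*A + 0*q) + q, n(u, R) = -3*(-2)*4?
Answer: 114488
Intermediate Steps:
n(u, R) = 24 (n(u, R) = 6*4 = 24)
Z(A, q) = q + 20*A (Z(A, q) = (20*A + 0) + q = 20*A + q = q + 20*A)
B(j, N) = -656 + 248*j (B(j, N) = -2*(24 - (124*j - 304)) = -2*(24 - (-304 + 124*j)) = -2*(24 + (304 - 124*j)) = -2*(328 - 124*j) = -656 + 248*j)
-B(-459, Z(14, x)) = -(-656 + 248*(-459)) = -(-656 - 113832) = -1*(-114488) = 114488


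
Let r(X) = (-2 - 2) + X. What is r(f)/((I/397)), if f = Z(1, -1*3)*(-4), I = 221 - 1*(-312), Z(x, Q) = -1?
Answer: 0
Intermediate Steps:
I = 533 (I = 221 + 312 = 533)
f = 4 (f = -1*(-4) = 4)
r(X) = -4 + X
r(f)/((I/397)) = (-4 + 4)/((533/397)) = 0/((533*(1/397))) = 0/(533/397) = 0*(397/533) = 0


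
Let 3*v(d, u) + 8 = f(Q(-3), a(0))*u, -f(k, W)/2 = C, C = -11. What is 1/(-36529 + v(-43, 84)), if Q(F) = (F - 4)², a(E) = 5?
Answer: -3/107747 ≈ -2.7843e-5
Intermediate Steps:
Q(F) = (-4 + F)²
f(k, W) = 22 (f(k, W) = -2*(-11) = 22)
v(d, u) = -8/3 + 22*u/3 (v(d, u) = -8/3 + (22*u)/3 = -8/3 + 22*u/3)
1/(-36529 + v(-43, 84)) = 1/(-36529 + (-8/3 + (22/3)*84)) = 1/(-36529 + (-8/3 + 616)) = 1/(-36529 + 1840/3) = 1/(-107747/3) = -3/107747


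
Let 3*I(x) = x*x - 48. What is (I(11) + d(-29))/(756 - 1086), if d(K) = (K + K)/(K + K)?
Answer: -38/495 ≈ -0.076768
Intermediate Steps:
d(K) = 1 (d(K) = (2*K)/((2*K)) = (2*K)*(1/(2*K)) = 1)
I(x) = -16 + x²/3 (I(x) = (x*x - 48)/3 = (x² - 48)/3 = (-48 + x²)/3 = -16 + x²/3)
(I(11) + d(-29))/(756 - 1086) = ((-16 + (⅓)*11²) + 1)/(756 - 1086) = ((-16 + (⅓)*121) + 1)/(-330) = ((-16 + 121/3) + 1)*(-1/330) = (73/3 + 1)*(-1/330) = (76/3)*(-1/330) = -38/495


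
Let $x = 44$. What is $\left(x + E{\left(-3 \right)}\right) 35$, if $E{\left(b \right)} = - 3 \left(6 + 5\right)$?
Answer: $385$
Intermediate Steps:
$E{\left(b \right)} = -33$ ($E{\left(b \right)} = \left(-3\right) 11 = -33$)
$\left(x + E{\left(-3 \right)}\right) 35 = \left(44 - 33\right) 35 = 11 \cdot 35 = 385$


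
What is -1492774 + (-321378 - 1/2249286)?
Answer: -4080546695473/2249286 ≈ -1.8142e+6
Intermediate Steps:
-1492774 + (-321378 - 1/2249286) = -1492774 - 722871036109/2249286 = -4080546695473/2249286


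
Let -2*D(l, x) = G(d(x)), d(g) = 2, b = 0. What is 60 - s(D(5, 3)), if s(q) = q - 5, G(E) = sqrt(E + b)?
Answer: 65 + sqrt(2)/2 ≈ 65.707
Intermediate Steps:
G(E) = sqrt(E) (G(E) = sqrt(E + 0) = sqrt(E))
D(l, x) = -sqrt(2)/2
s(q) = -5 + q
60 - s(D(5, 3)) = 60 - (-5 - sqrt(2)/2) = 60 + (5 + sqrt(2)/2) = 65 + sqrt(2)/2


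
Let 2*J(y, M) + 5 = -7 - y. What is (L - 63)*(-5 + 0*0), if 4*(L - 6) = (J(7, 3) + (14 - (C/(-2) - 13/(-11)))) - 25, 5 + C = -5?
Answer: 28015/88 ≈ 318.35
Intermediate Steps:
C = -10 (C = -5 - 5 = -10)
J(y, M) = -6 - y/2 (J(y, M) = -5/2 + (-7 - y)/2 = -5/2 + (-7/2 - y/2) = -6 - y/2)
L = -59/88 (L = 6 + (((-6 - 1/2*7) + (14 - (-10/(-2) - 13/(-11)))) - 25)/4 = 6 + (((-6 - 7/2) + (14 - (-10*(-1/2) - 13*(-1/11)))) - 25)/4 = 6 + ((-19/2 + (14 - (5 + 13/11))) - 25)/4 = 6 + ((-19/2 + (14 - 1*68/11)) - 25)/4 = 6 + ((-19/2 + (14 - 68/11)) - 25)/4 = 6 + ((-19/2 + 86/11) - 25)/4 = 6 + (-37/22 - 25)/4 = 6 + (1/4)*(-587/22) = 6 - 587/88 = -59/88 ≈ -0.67045)
(L - 63)*(-5 + 0*0) = (-59/88 - 63)*(-5 + 0*0) = -5603*(-5 + 0)/88 = -5603/88*(-5) = 28015/88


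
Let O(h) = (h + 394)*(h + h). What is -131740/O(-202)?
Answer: 32935/19392 ≈ 1.6984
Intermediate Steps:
O(h) = 2*h*(394 + h) (O(h) = (394 + h)*(2*h) = 2*h*(394 + h))
-131740/O(-202) = -131740*(-1/(404*(394 - 202))) = -131740/(2*(-202)*192) = -131740/(-77568) = -131740*(-1/77568) = 32935/19392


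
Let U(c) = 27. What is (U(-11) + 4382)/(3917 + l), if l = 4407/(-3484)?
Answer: 1181612/1049417 ≈ 1.1260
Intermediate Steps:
l = -339/268 (l = 4407*(-1/3484) = -339/268 ≈ -1.2649)
(U(-11) + 4382)/(3917 + l) = (27 + 4382)/(3917 - 339/268) = 4409/(1049417/268) = 4409*(268/1049417) = 1181612/1049417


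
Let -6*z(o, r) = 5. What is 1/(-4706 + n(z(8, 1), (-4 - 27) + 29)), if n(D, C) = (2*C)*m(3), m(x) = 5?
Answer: -1/4726 ≈ -0.00021160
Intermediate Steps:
z(o, r) = -⅚ (z(o, r) = -⅙*5 = -⅚)
n(D, C) = 10*C (n(D, C) = (2*C)*5 = 10*C)
1/(-4706 + n(z(8, 1), (-4 - 27) + 29)) = 1/(-4706 + 10*((-4 - 27) + 29)) = 1/(-4706 + 10*(-31 + 29)) = 1/(-4706 + 10*(-2)) = 1/(-4706 - 20) = 1/(-4726) = -1/4726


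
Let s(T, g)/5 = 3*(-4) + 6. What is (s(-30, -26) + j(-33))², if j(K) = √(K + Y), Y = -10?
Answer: (30 - I*√43)² ≈ 857.0 - 393.45*I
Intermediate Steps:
s(T, g) = -30 (s(T, g) = 5*(3*(-4) + 6) = 5*(-12 + 6) = 5*(-6) = -30)
j(K) = √(-10 + K) (j(K) = √(K - 10) = √(-10 + K))
(s(-30, -26) + j(-33))² = (-30 + √(-10 - 33))² = (-30 + √(-43))² = (-30 + I*√43)²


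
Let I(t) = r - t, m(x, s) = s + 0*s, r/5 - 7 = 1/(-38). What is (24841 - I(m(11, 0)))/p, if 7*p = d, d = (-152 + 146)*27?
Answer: -733159/684 ≈ -1071.9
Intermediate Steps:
d = -162 (d = -6*27 = -162)
p = -162/7 (p = (⅐)*(-162) = -162/7 ≈ -23.143)
r = 1325/38 (r = 35 + 5/(-38) = 35 + 5*(-1/38) = 35 - 5/38 = 1325/38 ≈ 34.868)
m(x, s) = s (m(x, s) = s + 0 = s)
I(t) = 1325/38 - t
(24841 - I(m(11, 0)))/p = (24841 - (1325/38 - 1*0))/(-162/7) = (24841 - (1325/38 + 0))*(-7/162) = (24841 - 1*1325/38)*(-7/162) = (24841 - 1325/38)*(-7/162) = (942633/38)*(-7/162) = -733159/684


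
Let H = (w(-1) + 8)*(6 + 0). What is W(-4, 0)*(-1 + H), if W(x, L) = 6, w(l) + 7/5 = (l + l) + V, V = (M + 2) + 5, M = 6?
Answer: 3138/5 ≈ 627.60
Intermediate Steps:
V = 13 (V = (6 + 2) + 5 = 8 + 5 = 13)
w(l) = 58/5 + 2*l (w(l) = -7/5 + ((l + l) + 13) = -7/5 + (2*l + 13) = -7/5 + (13 + 2*l) = 58/5 + 2*l)
H = 528/5 (H = ((58/5 + 2*(-1)) + 8)*(6 + 0) = ((58/5 - 2) + 8)*6 = (48/5 + 8)*6 = (88/5)*6 = 528/5 ≈ 105.60)
W(-4, 0)*(-1 + H) = 6*(-1 + 528/5) = 6*(523/5) = 3138/5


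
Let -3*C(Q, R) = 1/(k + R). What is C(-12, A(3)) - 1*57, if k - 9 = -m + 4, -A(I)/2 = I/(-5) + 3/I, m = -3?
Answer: -13001/228 ≈ -57.022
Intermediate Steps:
A(I) = -6/I + 2*I/5 (A(I) = -2*(I/(-5) + 3/I) = -2*(I*(-⅕) + 3/I) = -2*(-I/5 + 3/I) = -2*(3/I - I/5) = -6/I + 2*I/5)
k = 16 (k = 9 + (-1*(-3) + 4) = 9 + (3 + 4) = 9 + 7 = 16)
C(Q, R) = -1/(3*(16 + R))
C(-12, A(3)) - 1*57 = -1/(48 + 3*(-6/3 + (⅖)*3)) - 1*57 = -1/(48 + 3*(-6*⅓ + 6/5)) - 57 = -1/(48 + 3*(-2 + 6/5)) - 57 = -1/(48 + 3*(-⅘)) - 57 = -1/(48 - 12/5) - 57 = -1/228/5 - 57 = -1*5/228 - 57 = -5/228 - 57 = -13001/228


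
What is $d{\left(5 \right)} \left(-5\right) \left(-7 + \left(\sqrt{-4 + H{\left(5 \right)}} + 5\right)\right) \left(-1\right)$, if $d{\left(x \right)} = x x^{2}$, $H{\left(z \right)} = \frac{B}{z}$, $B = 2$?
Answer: $-1250 + 375 i \sqrt{10} \approx -1250.0 + 1185.9 i$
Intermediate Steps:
$H{\left(z \right)} = \frac{2}{z}$
$d{\left(x \right)} = x^{3}$
$d{\left(5 \right)} \left(-5\right) \left(-7 + \left(\sqrt{-4 + H{\left(5 \right)}} + 5\right)\right) \left(-1\right) = 5^{3} \left(-5\right) \left(-7 + \left(\sqrt{-4 + \frac{2}{5}} + 5\right)\right) \left(-1\right) = 125 \left(-5\right) \left(-7 + \left(\sqrt{-4 + 2 \cdot \frac{1}{5}} + 5\right)\right) \left(-1\right) = - 625 \left(-7 + \left(\sqrt{-4 + \frac{2}{5}} + 5\right)\right) \left(-1\right) = - 625 \left(-7 + \left(\sqrt{- \frac{18}{5}} + 5\right)\right) \left(-1\right) = - 625 \left(-7 + \left(\frac{3 i \sqrt{10}}{5} + 5\right)\right) \left(-1\right) = - 625 \left(-7 + \left(5 + \frac{3 i \sqrt{10}}{5}\right)\right) \left(-1\right) = - 625 \left(-2 + \frac{3 i \sqrt{10}}{5}\right) \left(-1\right) = \left(1250 - 375 i \sqrt{10}\right) \left(-1\right) = -1250 + 375 i \sqrt{10}$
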